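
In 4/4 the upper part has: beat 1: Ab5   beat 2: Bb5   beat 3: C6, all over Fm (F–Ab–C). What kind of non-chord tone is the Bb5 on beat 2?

The harmony at that moment is F minor triad (F, Ab, C); Bb5 is not a chord tone.
It is approached by step up from Ab5 and left by step up to C6.
Step in, step out in the same direction — a passing tone.

Passing tone.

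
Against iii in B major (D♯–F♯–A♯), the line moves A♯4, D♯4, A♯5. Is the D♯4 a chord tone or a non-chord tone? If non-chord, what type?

D# minor triad contains D♯, F♯, A♯; D♯ is the root, so it is a chord tone.

Chord tone (the root of D# minor triad).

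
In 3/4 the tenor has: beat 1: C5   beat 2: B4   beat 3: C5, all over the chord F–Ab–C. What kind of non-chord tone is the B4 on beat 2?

The harmony at that moment is F minor triad (F, Ab, C); B4 is not a chord tone.
It is approached by step down from C5 and left by step up to C5.
Step away and step back to the same note — a neighbor tone (lower neighbor).

Lower neighbor tone.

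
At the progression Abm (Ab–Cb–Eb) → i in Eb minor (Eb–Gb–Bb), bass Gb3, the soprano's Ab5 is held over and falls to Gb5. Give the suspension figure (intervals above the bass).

9–8 suspension.

At the second chord the bass is Gb3. The suspended Ab5 lies a ninth above the bass; after resolving down by step to Gb5, the interval above the bass becomes an octave.
Suspension figures are named by those two intervals: 9–8.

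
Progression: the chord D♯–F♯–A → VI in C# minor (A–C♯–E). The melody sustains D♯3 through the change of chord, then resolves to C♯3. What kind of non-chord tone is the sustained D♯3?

D♯3 is a suspension.

The harmony at that moment is A major triad (A, C♯, E); D♯3 is not a chord tone.
It is held over (the same pitch as the preceding D♯3) and left by step down to C♯3.
Held over from the previous chord and resolving down by step — a suspension.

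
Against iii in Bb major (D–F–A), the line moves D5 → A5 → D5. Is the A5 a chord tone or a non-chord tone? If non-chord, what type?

Chord tone (the fifth of D minor triad).

D minor triad contains D, F, A; A is the fifth, so it is a chord tone.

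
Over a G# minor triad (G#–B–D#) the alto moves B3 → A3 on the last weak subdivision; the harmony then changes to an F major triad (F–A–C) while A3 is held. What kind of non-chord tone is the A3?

A3 is an anticipation.

The harmony at that moment is G# minor triad (G#, B, D#); A3 is not a chord tone.
It is approached by step down from B3 and then sustained as the same pitch into the next harmony.
Arriving early and becoming a chord tone when the harmony changes — an anticipation.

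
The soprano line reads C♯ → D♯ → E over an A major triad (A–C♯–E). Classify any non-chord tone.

The harmony at that moment is A major triad (A, C♯, E); D♯ is not a chord tone.
It is approached by step up from C♯ and left by step up to E.
Step in, step out in the same direction — a passing tone.

D♯ is a passing tone.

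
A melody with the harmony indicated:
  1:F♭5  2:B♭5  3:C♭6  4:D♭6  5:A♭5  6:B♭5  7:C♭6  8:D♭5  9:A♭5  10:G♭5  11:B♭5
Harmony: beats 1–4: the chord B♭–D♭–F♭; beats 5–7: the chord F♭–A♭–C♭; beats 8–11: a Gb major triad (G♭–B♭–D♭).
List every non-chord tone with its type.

The harmony at that moment is B♭ diminished triad (B♭, D♭, F♭); C♭6 is not a chord tone.
It is approached by step up from B♭5 and left by step up to D♭6.
Step in, step out in the same direction — a passing tone.
The harmony at that moment is F♭ major triad (F♭, A♭, C♭); B♭5 is not a chord tone.
It is approached by step up from A♭5 and left by step up to C♭6.
Step in, step out in the same direction — a passing tone.
The harmony at that moment is G♭ major triad (G♭, B♭, D♭); A♭5 is not a chord tone.
It is approached by leap up from D♭5 and left by step down to G♭5.
Leap in, step out — an appoggiatura.

C♭6 (beat 3) — passing tone; B♭5 (beat 6) — passing tone; A♭5 (beat 9) — appoggiatura.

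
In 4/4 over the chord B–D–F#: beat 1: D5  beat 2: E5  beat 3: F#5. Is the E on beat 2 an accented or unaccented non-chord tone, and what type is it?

The harmony at that moment is B minor triad (B, D, F#); E5 is not a chord tone.
It is approached by step up from D5 and left by step up to F#5.
Step in, step out in the same direction — a passing tone.
It falls on a weak beat, so it is unaccented.

Unaccented passing tone.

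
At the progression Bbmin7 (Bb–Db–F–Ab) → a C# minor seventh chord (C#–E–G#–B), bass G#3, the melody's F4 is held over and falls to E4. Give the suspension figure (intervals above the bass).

7–6 suspension.

At the second chord the bass is G#3. The suspended F4 lies a seventh above the bass; after resolving down by step to E4, the interval above the bass becomes a sixth.
Suspension figures are named by those two intervals: 7–6.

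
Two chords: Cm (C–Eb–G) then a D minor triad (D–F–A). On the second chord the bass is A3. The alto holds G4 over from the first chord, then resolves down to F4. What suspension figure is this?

At the second chord the bass is A3. The suspended G4 lies a seventh above the bass; after resolving down by step to F4, the interval above the bass becomes a sixth.
Suspension figures are named by those two intervals: 7–6.

7–6 suspension.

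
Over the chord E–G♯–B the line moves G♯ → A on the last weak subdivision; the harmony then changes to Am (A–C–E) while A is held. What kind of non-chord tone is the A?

The harmony at that moment is E major triad (E, G♯, B); A is not a chord tone.
It is approached by step up from G♯ and then sustained as the same pitch into the next harmony.
Arriving early and becoming a chord tone when the harmony changes — an anticipation.

A is an anticipation.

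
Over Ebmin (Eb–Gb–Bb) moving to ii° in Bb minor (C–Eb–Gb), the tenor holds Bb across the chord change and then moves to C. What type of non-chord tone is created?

Bb is a retardation.

The harmony at that moment is C diminished triad (C, Eb, Gb); Bb is not a chord tone.
It is held over (the same pitch as the preceding Bb) and left by step up to C.
Held over from the previous chord and resolving up by step — a retardation.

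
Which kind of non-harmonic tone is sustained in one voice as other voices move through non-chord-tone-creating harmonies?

Approach: none. Departure: none — a single pitch is sustained while the chords change around it, passing through harmonies that do not contain it.
No melodic motion at all; the dissonance is created entirely by the moving harmonies against the stationary note — a pedal tone (pedal point).

Pedal tone.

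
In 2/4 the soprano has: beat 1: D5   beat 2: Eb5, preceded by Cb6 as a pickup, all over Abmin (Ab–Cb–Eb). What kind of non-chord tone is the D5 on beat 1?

Appoggiatura.

The harmony at that moment is Ab minor triad (Ab, Cb, Eb); D5 is not a chord tone.
It is approached by leap down from Cb6 and left by step up to Eb5.
Leap in, step out, metrically accented — an appoggiatura.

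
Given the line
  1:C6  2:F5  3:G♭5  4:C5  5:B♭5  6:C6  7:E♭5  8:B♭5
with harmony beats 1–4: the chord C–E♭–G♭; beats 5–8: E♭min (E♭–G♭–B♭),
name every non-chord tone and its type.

The harmony at that moment is C diminished triad (C, E♭, G♭); F5 is not a chord tone.
It is approached by leap down from C6 and left by step up to G♭5.
Leap in, step out — an appoggiatura.
The harmony at that moment is E♭ minor triad (E♭, G♭, B♭); C6 is not a chord tone.
It is approached by step up from B♭5 and left by leap down to E♭5.
Step in, leap out — an escape tone.

F5 (beat 2) — appoggiatura; C6 (beat 6) — escape tone.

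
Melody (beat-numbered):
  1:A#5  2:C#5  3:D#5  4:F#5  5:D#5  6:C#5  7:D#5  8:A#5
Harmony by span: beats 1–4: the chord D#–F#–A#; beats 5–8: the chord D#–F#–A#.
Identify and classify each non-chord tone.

C#5 (beat 2) — appoggiatura; C#5 (beat 6) — neighbor tone.

The harmony at that moment is D# minor triad (D#, F#, A#); C#5 is not a chord tone.
It is approached by leap down from A#5 and left by step up to D#5.
Leap in, step out — an appoggiatura.
The harmony at that moment is D# minor triad (D#, F#, A#); C#5 is not a chord tone.
It is approached by step down from D#5 and left by step up to D#5.
Step away and step back to the same note — a neighbor tone (lower neighbor).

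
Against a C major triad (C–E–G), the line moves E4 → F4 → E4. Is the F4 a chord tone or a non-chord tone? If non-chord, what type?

Non-chord tone — a neighbor tone.

The harmony at that moment is C major triad (C, E, G); F4 is not a chord tone.
It is approached by step up from E4 and left by step down to E4.
Step away and step back to the same note — a neighbor tone (upper neighbor).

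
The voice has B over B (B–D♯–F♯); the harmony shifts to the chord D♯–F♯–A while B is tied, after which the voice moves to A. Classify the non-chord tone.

B is a suspension.

The harmony at that moment is D♯ diminished triad (D♯, F♯, A); B is not a chord tone.
It is held over (the same pitch as the preceding B) and left by step down to A.
Held over from the previous chord and resolving down by step — a suspension.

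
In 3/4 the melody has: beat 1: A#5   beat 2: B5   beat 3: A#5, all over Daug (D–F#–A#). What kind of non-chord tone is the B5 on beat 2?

Upper neighbor tone.

The harmony at that moment is D augmented triad (D, F#, A#); B5 is not a chord tone.
It is approached by step up from A#5 and left by step down to A#5.
Step away and step back to the same note — a neighbor tone (upper neighbor).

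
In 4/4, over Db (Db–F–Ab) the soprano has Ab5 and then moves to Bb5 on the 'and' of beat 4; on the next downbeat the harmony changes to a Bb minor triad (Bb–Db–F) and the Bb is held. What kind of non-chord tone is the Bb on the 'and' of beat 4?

Anticipation.

The harmony at that moment is Db major triad (Db, F, Ab); Bb5 is not a chord tone.
It is approached by step up from Ab5 and then sustained as the same pitch into the next harmony.
Arriving early and becoming a chord tone when the harmony changes — an anticipation.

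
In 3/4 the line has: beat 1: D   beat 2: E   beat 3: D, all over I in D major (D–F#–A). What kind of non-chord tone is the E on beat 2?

Upper neighbor tone.

The harmony at that moment is D major triad (D, F#, A); E is not a chord tone.
It is approached by step up from D and left by step down to D.
Step away and step back to the same note — a neighbor tone (upper neighbor).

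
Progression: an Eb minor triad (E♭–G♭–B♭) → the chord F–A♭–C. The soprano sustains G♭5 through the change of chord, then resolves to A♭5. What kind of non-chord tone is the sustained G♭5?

G♭5 is a retardation.

The harmony at that moment is F minor triad (F, A♭, C); G♭5 is not a chord tone.
It is held over (the same pitch as the preceding G♭5) and left by step up to A♭5.
Held over from the previous chord and resolving up by step — a retardation.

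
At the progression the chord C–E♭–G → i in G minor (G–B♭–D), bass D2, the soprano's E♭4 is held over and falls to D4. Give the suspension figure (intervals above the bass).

9–8 suspension.

At the second chord the bass is D2. The suspended E♭4 lies a ninth above the bass; after resolving down by step to D4, the interval above the bass becomes an octave.
Suspension figures are named by those two intervals: 9–8.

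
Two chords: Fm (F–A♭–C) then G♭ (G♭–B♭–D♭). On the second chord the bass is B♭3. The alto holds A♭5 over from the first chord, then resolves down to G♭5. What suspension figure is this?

At the second chord the bass is B♭3. The suspended A♭5 lies a seventh above the bass; after resolving down by step to G♭5, the interval above the bass becomes a sixth.
Suspension figures are named by those two intervals: 7–6.

7–6 suspension.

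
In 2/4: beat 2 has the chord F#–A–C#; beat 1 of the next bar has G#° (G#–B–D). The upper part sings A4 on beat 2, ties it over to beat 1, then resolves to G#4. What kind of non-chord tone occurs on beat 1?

Suspension.

The harmony at that moment is G# diminished triad (G#, B, D); A4 is not a chord tone.
It is held over (the same pitch as the preceding A4) and left by step down to G#4.
Held over from the previous chord and resolving down by step — a suspension.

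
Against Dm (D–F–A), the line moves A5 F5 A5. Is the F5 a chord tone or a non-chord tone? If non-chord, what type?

D minor triad contains D, F, A; F is the third, so it is a chord tone.

Chord tone (the third of D minor triad).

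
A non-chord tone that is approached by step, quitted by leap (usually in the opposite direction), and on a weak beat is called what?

Approach: by step. Departure: by leap. Metric position: weak.
Step in, leap out, from a weak position — an escape tone (échappée). (It is the mirror image of the appoggiatura, which leaps in and steps out on a strong beat.)

Escape tone.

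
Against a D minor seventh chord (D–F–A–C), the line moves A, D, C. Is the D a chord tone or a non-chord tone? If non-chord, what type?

Chord tone (the root of D minor seventh chord).

D minor seventh chord contains D, F, A, C; D is the root, so it is a chord tone.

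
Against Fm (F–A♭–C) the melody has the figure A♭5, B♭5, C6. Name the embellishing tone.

The harmony at that moment is F minor triad (F, A♭, C); B♭5 is not a chord tone.
It is approached by step up from A♭5 and left by step up to C6.
Step in, step out in the same direction — a passing tone.

B♭5 is a passing tone.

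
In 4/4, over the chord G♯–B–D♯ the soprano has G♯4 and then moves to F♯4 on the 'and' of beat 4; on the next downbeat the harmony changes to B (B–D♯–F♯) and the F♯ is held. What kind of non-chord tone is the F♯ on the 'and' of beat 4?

The harmony at that moment is G♯ minor triad (G♯, B, D♯); F♯4 is not a chord tone.
It is approached by step down from G♯4 and then sustained as the same pitch into the next harmony.
Arriving early and becoming a chord tone when the harmony changes — an anticipation.

Anticipation.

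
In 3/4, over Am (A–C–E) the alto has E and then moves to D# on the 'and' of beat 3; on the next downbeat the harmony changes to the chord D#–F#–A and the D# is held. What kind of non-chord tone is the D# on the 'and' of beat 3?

The harmony at that moment is A minor triad (A, C, E); D# is not a chord tone.
It is approached by step down from E and then sustained as the same pitch into the next harmony.
Arriving early and becoming a chord tone when the harmony changes — an anticipation.

Anticipation.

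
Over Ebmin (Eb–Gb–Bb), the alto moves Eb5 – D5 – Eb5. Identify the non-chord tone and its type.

The harmony at that moment is Eb minor triad (Eb, Gb, Bb); D5 is not a chord tone.
It is approached by step down from Eb5 and left by step up to Eb5.
Step away and step back to the same note — a neighbor tone (lower neighbor).

D5 is a neighbor tone.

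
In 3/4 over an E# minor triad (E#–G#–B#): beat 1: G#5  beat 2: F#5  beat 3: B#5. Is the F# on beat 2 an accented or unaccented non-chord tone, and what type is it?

Unaccented escape tone.

The harmony at that moment is E# minor triad (E#, G#, B#); F#5 is not a chord tone.
It is approached by step down from G#5 and left by leap up to B#5.
Step in, leap out — an escape tone.
It falls on a weak beat, so it is unaccented.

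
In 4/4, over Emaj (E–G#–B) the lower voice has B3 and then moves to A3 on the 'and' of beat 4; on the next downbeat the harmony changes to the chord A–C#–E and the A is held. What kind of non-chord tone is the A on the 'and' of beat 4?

Anticipation.

The harmony at that moment is E major triad (E, G#, B); A3 is not a chord tone.
It is approached by step down from B3 and then sustained as the same pitch into the next harmony.
Arriving early and becoming a chord tone when the harmony changes — an anticipation.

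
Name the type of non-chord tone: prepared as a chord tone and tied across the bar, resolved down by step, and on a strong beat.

Approach: by preparation — the pitch is first a chord tone, then held (tied or repeated) while the harmony changes under it. Departure: down by step. Metric position: strong.
A prepared dissonance that resolves downward by step — a suspension. (The same figure resolving upward would be a retardation.)

Suspension.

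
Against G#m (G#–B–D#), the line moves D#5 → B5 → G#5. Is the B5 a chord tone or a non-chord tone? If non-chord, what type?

Chord tone (the third of G# minor triad).

G# minor triad contains G#, B, D#; B is the third, so it is a chord tone.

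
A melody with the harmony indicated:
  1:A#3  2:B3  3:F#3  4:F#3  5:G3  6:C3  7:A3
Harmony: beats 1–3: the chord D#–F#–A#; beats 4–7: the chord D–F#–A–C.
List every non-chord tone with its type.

B3 (beat 2) — escape tone; G3 (beat 5) — escape tone.

The harmony at that moment is D# minor triad (D#, F#, A#); B3 is not a chord tone.
It is approached by step up from A#3 and left by leap down to F#3.
Step in, leap out — an escape tone.
The harmony at that moment is D dominant seventh chord (D, F#, A, C); G3 is not a chord tone.
It is approached by step up from F#3 and left by leap down to C3.
Step in, leap out — an escape tone.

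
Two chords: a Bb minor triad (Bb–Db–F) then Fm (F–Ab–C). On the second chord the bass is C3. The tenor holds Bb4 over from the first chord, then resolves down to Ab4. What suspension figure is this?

7–6 suspension.

At the second chord the bass is C3. The suspended Bb4 lies a seventh above the bass; after resolving down by step to Ab4, the interval above the bass becomes a sixth.
Suspension figures are named by those two intervals: 7–6.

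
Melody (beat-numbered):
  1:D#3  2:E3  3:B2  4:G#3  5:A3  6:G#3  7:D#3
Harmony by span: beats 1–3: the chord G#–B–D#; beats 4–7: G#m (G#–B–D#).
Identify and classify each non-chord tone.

E3 (beat 2) — escape tone; A3 (beat 5) — neighbor tone.

The harmony at that moment is G# minor triad (G#, B, D#); E3 is not a chord tone.
It is approached by step up from D#3 and left by leap down to B2.
Step in, leap out — an escape tone.
The harmony at that moment is G# minor triad (G#, B, D#); A3 is not a chord tone.
It is approached by step up from G#3 and left by step down to G#3.
Step away and step back to the same note — a neighbor tone (upper neighbor).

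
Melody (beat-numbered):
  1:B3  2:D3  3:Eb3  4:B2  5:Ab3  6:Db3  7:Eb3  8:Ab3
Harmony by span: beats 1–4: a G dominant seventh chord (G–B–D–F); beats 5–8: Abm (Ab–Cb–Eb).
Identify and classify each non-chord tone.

Eb3 (beat 3) — escape tone; Db3 (beat 6) — appoggiatura.

The harmony at that moment is G dominant seventh chord (G, B, D, F); Eb3 is not a chord tone.
It is approached by step up from D3 and left by leap down to B2.
Step in, leap out — an escape tone.
The harmony at that moment is Ab minor triad (Ab, Cb, Eb); Db3 is not a chord tone.
It is approached by leap down from Ab3 and left by step up to Eb3.
Leap in, step out — an appoggiatura.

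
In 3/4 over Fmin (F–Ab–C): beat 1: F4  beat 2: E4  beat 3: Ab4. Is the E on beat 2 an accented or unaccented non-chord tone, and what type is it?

The harmony at that moment is F minor triad (F, Ab, C); E4 is not a chord tone.
It is approached by step down from F4 and left by leap up to Ab4.
Step in, leap out — an escape tone.
It falls on a weak beat, so it is unaccented.

Unaccented escape tone.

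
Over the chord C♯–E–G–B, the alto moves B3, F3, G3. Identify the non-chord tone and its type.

F3 is an appoggiatura.

The harmony at that moment is C♯ half-diminished seventh chord (C♯, E, G, B); F3 is not a chord tone.
It is approached by leap down from B3 and left by step up to G3.
Leap in, step out — an appoggiatura.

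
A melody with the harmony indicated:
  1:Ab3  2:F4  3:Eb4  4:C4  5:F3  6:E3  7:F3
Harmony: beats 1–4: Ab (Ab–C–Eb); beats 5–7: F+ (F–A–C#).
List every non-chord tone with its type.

F4 (beat 2) — appoggiatura; E3 (beat 6) — neighbor tone.

The harmony at that moment is Ab major triad (Ab, C, Eb); F4 is not a chord tone.
It is approached by leap up from Ab3 and left by step down to Eb4.
Leap in, step out — an appoggiatura.
The harmony at that moment is F augmented triad (F, A, C#); E3 is not a chord tone.
It is approached by step down from F3 and left by step up to F3.
Step away and step back to the same note — a neighbor tone (lower neighbor).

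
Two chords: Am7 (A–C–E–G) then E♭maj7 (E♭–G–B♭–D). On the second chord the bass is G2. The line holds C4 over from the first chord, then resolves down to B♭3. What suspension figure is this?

At the second chord the bass is G2. The suspended C4 lies a fourth above the bass; after resolving down by step to B♭3, the interval above the bass becomes a third.
Suspension figures are named by those two intervals: 4–3.

4–3 suspension.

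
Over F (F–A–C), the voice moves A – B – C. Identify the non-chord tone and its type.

The harmony at that moment is F major triad (F, A, C); B is not a chord tone.
It is approached by step up from A and left by step up to C.
Step in, step out in the same direction — a passing tone.

B is a passing tone.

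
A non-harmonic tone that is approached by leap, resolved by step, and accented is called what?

Appoggiatura.

Approach: by leap. Departure: by step. Metric position: strong.
Leap in, step out, in a metrically strong position — an appoggiatura. (It is the mirror image of the escape tone, which steps in and leaps out from a weak position.)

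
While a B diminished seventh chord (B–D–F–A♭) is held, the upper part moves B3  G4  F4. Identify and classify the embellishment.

The harmony at that moment is B diminished seventh chord (B, D, F, A♭); G4 is not a chord tone.
It is approached by leap up from B3 and left by step down to F4.
Leap in, step out — an appoggiatura.

G4 is an appoggiatura.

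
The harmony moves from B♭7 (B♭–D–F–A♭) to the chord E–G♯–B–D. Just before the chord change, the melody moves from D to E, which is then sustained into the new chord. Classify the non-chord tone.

E is an anticipation.

The harmony at that moment is B♭ dominant seventh chord (B♭, D, F, A♭); E is not a chord tone.
It is approached by step up from D and then sustained as the same pitch into the next harmony.
Arriving early and becoming a chord tone when the harmony changes — an anticipation.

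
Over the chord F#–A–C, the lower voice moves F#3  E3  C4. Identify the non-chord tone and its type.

The harmony at that moment is F# diminished triad (F#, A, C); E3 is not a chord tone.
It is approached by step down from F#3 and left by leap up to C4.
Step in, leap out — an escape tone.

E3 is an escape tone.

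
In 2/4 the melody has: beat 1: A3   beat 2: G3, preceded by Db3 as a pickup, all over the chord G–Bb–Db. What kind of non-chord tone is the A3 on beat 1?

The harmony at that moment is G diminished triad (G, Bb, Db); A3 is not a chord tone.
It is approached by leap up from Db3 and left by step down to G3.
Leap in, step out, metrically accented — an appoggiatura.

Appoggiatura.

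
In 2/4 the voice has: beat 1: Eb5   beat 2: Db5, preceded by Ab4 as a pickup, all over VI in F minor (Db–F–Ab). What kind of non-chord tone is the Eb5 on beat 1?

Appoggiatura.

The harmony at that moment is Db major triad (Db, F, Ab); Eb5 is not a chord tone.
It is approached by leap up from Ab4 and left by step down to Db5.
Leap in, step out, metrically accented — an appoggiatura.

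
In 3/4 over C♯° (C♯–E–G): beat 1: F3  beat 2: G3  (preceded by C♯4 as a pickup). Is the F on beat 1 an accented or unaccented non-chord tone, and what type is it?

The harmony at that moment is C♯ diminished triad (C♯, E, G); F3 is not a chord tone.
It is approached by leap down from C♯4 and left by step up to G3.
Leap in, step out — an appoggiatura.
It falls on the downbeat, so it is accented.

Accented appoggiatura.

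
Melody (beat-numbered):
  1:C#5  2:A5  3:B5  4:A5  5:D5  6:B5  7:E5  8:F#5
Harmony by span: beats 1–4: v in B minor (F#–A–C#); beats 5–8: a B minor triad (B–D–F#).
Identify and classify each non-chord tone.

The harmony at that moment is F# minor triad (F#, A, C#); B5 is not a chord tone.
It is approached by step up from A5 and left by step down to A5.
Step away and step back to the same note — a neighbor tone (upper neighbor).
The harmony at that moment is B minor triad (B, D, F#); E5 is not a chord tone.
It is approached by leap down from B5 and left by step up to F#5.
Leap in, step out — an appoggiatura.

B5 (beat 3) — neighbor tone; E5 (beat 7) — appoggiatura.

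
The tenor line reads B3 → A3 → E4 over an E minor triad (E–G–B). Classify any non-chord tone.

A3 is an escape tone.

The harmony at that moment is E minor triad (E, G, B); A3 is not a chord tone.
It is approached by step down from B3 and left by leap up to E4.
Step in, leap out — an escape tone.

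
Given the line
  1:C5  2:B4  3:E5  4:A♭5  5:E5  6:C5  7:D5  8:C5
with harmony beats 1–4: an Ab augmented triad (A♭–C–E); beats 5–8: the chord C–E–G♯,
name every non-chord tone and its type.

The harmony at that moment is A♭ augmented triad (A♭, C, E); B4 is not a chord tone.
It is approached by step down from C5 and left by leap up to E5.
Step in, leap out — an escape tone.
The harmony at that moment is C augmented triad (C, E, G♯); D5 is not a chord tone.
It is approached by step up from C5 and left by step down to C5.
Step away and step back to the same note — a neighbor tone (upper neighbor).

B4 (beat 2) — escape tone; D5 (beat 7) — neighbor tone.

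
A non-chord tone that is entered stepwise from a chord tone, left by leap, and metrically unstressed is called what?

Approach: by step. Departure: by leap. Metric position: weak.
Step in, leap out, from a weak position — an escape tone (échappée). (It is the mirror image of the appoggiatura, which leaps in and steps out on a strong beat.)

Escape tone.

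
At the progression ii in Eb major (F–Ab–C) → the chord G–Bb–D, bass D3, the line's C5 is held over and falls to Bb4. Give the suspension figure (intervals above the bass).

At the second chord the bass is D3. The suspended C5 lies a seventh above the bass; after resolving down by step to Bb4, the interval above the bass becomes a sixth.
Suspension figures are named by those two intervals: 7–6.

7–6 suspension.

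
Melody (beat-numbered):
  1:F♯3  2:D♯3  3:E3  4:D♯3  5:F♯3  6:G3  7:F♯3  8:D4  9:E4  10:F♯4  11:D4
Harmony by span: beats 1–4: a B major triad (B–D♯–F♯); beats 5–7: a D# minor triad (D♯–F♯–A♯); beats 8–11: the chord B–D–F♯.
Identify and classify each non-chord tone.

E3 (beat 3) — neighbor tone; G3 (beat 6) — neighbor tone; E4 (beat 9) — passing tone.

The harmony at that moment is B major triad (B, D♯, F♯); E3 is not a chord tone.
It is approached by step up from D♯3 and left by step down to D♯3.
Step away and step back to the same note — a neighbor tone (upper neighbor).
The harmony at that moment is D♯ minor triad (D♯, F♯, A♯); G3 is not a chord tone.
It is approached by step up from F♯3 and left by step down to F♯3.
Step away and step back to the same note — a neighbor tone (upper neighbor).
The harmony at that moment is B minor triad (B, D, F♯); E4 is not a chord tone.
It is approached by step up from D4 and left by step up to F♯4.
Step in, step out in the same direction — a passing tone.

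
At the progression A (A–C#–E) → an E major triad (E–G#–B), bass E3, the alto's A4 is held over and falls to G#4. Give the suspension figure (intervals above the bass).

4–3 suspension.

At the second chord the bass is E3. The suspended A4 lies a fourth above the bass; after resolving down by step to G#4, the interval above the bass becomes a third.
Suspension figures are named by those two intervals: 4–3.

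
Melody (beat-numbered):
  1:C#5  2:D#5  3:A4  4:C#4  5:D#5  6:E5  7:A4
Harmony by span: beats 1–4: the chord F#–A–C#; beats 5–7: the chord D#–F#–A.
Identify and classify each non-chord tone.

D#5 (beat 2) — escape tone; E5 (beat 6) — escape tone.

The harmony at that moment is F# minor triad (F#, A, C#); D#5 is not a chord tone.
It is approached by step up from C#5 and left by leap down to A4.
Step in, leap out — an escape tone.
The harmony at that moment is D# diminished triad (D#, F#, A); E5 is not a chord tone.
It is approached by step up from D#5 and left by leap down to A4.
Step in, leap out — an escape tone.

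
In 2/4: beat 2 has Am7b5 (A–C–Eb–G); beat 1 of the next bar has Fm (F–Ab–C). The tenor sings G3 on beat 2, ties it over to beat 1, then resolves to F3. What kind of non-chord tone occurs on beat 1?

The harmony at that moment is F minor triad (F, Ab, C); G3 is not a chord tone.
It is held over (the same pitch as the preceding G3) and left by step down to F3.
Held over from the previous chord and resolving down by step — a suspension.

Suspension.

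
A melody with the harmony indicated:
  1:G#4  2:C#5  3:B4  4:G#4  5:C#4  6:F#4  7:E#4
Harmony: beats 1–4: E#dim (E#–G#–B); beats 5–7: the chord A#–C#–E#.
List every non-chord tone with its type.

C#5 (beat 2) — appoggiatura; F#4 (beat 6) — appoggiatura.

The harmony at that moment is E# diminished triad (E#, G#, B); C#5 is not a chord tone.
It is approached by leap up from G#4 and left by step down to B4.
Leap in, step out — an appoggiatura.
The harmony at that moment is A# minor triad (A#, C#, E#); F#4 is not a chord tone.
It is approached by leap up from C#4 and left by step down to E#4.
Leap in, step out — an appoggiatura.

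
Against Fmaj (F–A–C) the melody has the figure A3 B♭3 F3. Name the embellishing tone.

B♭3 is an escape tone.

The harmony at that moment is F major triad (F, A, C); B♭3 is not a chord tone.
It is approached by step up from A3 and left by leap down to F3.
Step in, leap out — an escape tone.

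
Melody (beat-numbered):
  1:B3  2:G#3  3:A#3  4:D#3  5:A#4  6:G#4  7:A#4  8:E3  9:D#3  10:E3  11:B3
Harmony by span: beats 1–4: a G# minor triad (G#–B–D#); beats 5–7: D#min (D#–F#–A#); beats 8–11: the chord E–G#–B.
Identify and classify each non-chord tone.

A#3 (beat 3) — escape tone; G#4 (beat 6) — neighbor tone; D#3 (beat 9) — neighbor tone.

The harmony at that moment is G# minor triad (G#, B, D#); A#3 is not a chord tone.
It is approached by step up from G#3 and left by leap down to D#3.
Step in, leap out — an escape tone.
The harmony at that moment is D# minor triad (D#, F#, A#); G#4 is not a chord tone.
It is approached by step down from A#4 and left by step up to A#4.
Step away and step back to the same note — a neighbor tone (lower neighbor).
The harmony at that moment is E major triad (E, G#, B); D#3 is not a chord tone.
It is approached by step down from E3 and left by step up to E3.
Step away and step back to the same note — a neighbor tone (lower neighbor).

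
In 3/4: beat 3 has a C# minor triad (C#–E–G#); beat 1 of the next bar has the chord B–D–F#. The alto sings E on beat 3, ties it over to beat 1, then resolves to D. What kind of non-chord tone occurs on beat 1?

Suspension.

The harmony at that moment is B minor triad (B, D, F#); E is not a chord tone.
It is held over (the same pitch as the preceding E) and left by step down to D.
Held over from the previous chord and resolving down by step — a suspension.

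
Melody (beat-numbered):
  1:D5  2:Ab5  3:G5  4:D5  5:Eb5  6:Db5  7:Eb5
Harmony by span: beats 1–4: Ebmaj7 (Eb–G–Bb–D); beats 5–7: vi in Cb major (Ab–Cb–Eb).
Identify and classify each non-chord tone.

The harmony at that moment is Eb major seventh chord (Eb, G, Bb, D); Ab5 is not a chord tone.
It is approached by leap up from D5 and left by step down to G5.
Leap in, step out — an appoggiatura.
The harmony at that moment is Ab minor triad (Ab, Cb, Eb); Db5 is not a chord tone.
It is approached by step down from Eb5 and left by step up to Eb5.
Step away and step back to the same note — a neighbor tone (lower neighbor).

Ab5 (beat 2) — appoggiatura; Db5 (beat 6) — neighbor tone.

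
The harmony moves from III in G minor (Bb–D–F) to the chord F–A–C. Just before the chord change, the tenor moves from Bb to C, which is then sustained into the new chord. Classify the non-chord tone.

C is an anticipation.

The harmony at that moment is Bb major triad (Bb, D, F); C is not a chord tone.
It is approached by step up from Bb and then sustained as the same pitch into the next harmony.
Arriving early and becoming a chord tone when the harmony changes — an anticipation.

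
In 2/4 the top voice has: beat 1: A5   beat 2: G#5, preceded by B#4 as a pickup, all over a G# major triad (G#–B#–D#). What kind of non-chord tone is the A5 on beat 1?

The harmony at that moment is G# major triad (G#, B#, D#); A5 is not a chord tone.
It is approached by leap up from B#4 and left by step down to G#5.
Leap in, step out, metrically accented — an appoggiatura.

Appoggiatura.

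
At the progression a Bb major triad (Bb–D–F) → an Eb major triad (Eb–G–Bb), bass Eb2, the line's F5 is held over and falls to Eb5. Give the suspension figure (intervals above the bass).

At the second chord the bass is Eb2. The suspended F5 lies a ninth above the bass; after resolving down by step to Eb5, the interval above the bass becomes an octave.
Suspension figures are named by those two intervals: 9–8.

9–8 suspension.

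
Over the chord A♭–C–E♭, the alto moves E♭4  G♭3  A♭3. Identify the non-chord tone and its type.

G♭3 is an appoggiatura.

The harmony at that moment is A♭ major triad (A♭, C, E♭); G♭3 is not a chord tone.
It is approached by leap down from E♭4 and left by step up to A♭3.
Leap in, step out — an appoggiatura.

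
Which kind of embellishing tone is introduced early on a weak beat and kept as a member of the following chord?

Approach: ahead of the chord change (typically by step), so it is dissonant against the current harmony. Departure: none — the same pitch is restated or held and is a chord tone of the new harmony.
Dissonant first, consonant once the harmony catches up: the note simply arrives early — an anticipation. (The reverse timing, consonant first and dissonant after the change, would be a suspension or retardation.)

Anticipation.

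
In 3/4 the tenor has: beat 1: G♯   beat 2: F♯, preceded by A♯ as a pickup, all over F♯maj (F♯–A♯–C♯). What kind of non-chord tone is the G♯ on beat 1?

The harmony at that moment is F♯ major triad (F♯, A♯, C♯); G♯ is not a chord tone.
It is approached by step down from A♯ and left by step down to F♯.
Step in, step out in the same direction — a passing tone.

Passing tone.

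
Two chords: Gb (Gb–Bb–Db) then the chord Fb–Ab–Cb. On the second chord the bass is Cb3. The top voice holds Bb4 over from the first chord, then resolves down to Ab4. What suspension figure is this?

7–6 suspension.

At the second chord the bass is Cb3. The suspended Bb4 lies a seventh above the bass; after resolving down by step to Ab4, the interval above the bass becomes a sixth.
Suspension figures are named by those two intervals: 7–6.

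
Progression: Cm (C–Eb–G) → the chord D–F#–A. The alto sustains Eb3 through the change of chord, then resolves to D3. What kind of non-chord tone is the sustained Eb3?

The harmony at that moment is D major triad (D, F#, A); Eb3 is not a chord tone.
It is held over (the same pitch as the preceding Eb3) and left by step down to D3.
Held over from the previous chord and resolving down by step — a suspension.

Eb3 is a suspension.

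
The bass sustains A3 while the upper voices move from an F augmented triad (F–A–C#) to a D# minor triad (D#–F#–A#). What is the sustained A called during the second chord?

Pedal tone (pedal point).

The harmony at that moment is D# minor triad (D#, F#, A#); A3 is not a chord tone.
It is held over (the same pitch as the preceding A3) and then sustained as the same pitch into the next harmony.
Sustained through a change of harmony — a pedal tone.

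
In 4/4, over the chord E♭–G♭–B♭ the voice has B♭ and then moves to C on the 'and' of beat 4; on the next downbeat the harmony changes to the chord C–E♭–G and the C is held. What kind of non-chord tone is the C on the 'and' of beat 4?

Anticipation.

The harmony at that moment is E♭ minor triad (E♭, G♭, B♭); C is not a chord tone.
It is approached by step up from B♭ and then sustained as the same pitch into the next harmony.
Arriving early and becoming a chord tone when the harmony changes — an anticipation.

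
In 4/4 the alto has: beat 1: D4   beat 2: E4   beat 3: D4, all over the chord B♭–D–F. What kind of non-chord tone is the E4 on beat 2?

Upper neighbor tone.

The harmony at that moment is B♭ major triad (B♭, D, F); E4 is not a chord tone.
It is approached by step up from D4 and left by step down to D4.
Step away and step back to the same note — a neighbor tone (upper neighbor).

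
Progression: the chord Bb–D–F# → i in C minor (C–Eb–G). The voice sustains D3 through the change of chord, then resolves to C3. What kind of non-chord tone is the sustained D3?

D3 is a suspension.

The harmony at that moment is C minor triad (C, Eb, G); D3 is not a chord tone.
It is held over (the same pitch as the preceding D3) and left by step down to C3.
Held over from the previous chord and resolving down by step — a suspension.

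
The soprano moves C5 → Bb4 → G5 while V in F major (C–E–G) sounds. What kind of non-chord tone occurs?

The harmony at that moment is C major triad (C, E, G); Bb4 is not a chord tone.
It is approached by step down from C5 and left by leap up to G5.
Step in, leap out — an escape tone.

Bb4 is an escape tone.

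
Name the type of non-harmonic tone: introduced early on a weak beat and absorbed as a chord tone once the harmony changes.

Approach: ahead of the chord change (typically by step), so it is dissonant against the current harmony. Departure: none — the same pitch is restated or held and is a chord tone of the new harmony.
Dissonant first, consonant once the harmony catches up: the note simply arrives early — an anticipation. (The reverse timing, consonant first and dissonant after the change, would be a suspension or retardation.)

Anticipation.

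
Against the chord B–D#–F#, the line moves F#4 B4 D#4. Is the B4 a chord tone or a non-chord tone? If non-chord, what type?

B major triad contains B, D#, F#; B is the root, so it is a chord tone.

Chord tone (the root of B major triad).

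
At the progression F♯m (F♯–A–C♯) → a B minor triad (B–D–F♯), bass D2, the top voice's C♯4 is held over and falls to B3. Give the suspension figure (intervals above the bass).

7–6 suspension.

At the second chord the bass is D2. The suspended C♯4 lies a seventh above the bass; after resolving down by step to B3, the interval above the bass becomes a sixth.
Suspension figures are named by those two intervals: 7–6.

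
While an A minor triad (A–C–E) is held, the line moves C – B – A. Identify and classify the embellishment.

B is a passing tone.

The harmony at that moment is A minor triad (A, C, E); B is not a chord tone.
It is approached by step down from C and left by step down to A.
Step in, step out in the same direction — a passing tone.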